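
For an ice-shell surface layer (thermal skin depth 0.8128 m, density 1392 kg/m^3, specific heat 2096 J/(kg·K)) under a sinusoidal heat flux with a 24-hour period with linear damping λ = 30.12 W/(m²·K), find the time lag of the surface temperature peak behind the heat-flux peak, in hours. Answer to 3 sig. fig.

Areal heat capacity C = ρ c_p D = 1392 × 2096 × 0.8128 = 2.37×10^6 J/(m²·K).
ω = 2π / 86400 s = 7.27×10^-5 s⁻¹.
Phase lag φ = arctan(Cω/λ) = arctan(172/30.12) = 1.40 rad.
Time lag = φ / ω = 1.40 / 7.27×10^-5 = 19200 s = 5.34 hours.

5.34 hours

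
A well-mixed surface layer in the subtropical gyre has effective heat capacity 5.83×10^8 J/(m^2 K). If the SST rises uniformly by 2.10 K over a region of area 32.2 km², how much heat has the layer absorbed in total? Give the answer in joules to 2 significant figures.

Areal heat capacity C = 5.83×10^8 J/(m^2 K) (given).
Heat per unit area: q = C ΔT = 5.83×10^8 × 2.10 = 1.22×10^9 J/m².
Total heat: Q = q × A = 1.22×10^9 × (32.2 × 10⁶ m²) = 3.94×10^16 J.

3.9×10^16 J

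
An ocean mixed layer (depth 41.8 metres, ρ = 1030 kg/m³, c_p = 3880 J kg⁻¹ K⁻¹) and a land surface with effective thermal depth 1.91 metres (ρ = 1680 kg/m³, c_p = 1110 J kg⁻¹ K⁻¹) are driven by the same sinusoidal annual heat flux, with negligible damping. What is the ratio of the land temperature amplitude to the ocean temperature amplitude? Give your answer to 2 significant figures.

47

C_ocean = 1030 × 3880 × 41.8 = 1.67×10^8 J/(m²·K).
C_land = 1680 × 1110 × 1.91 = 3.56×10^6 J/(m²·K).
Undamped amplitude ∝ 1/C, so A_land/A_ocean = C_ocean/C_land = 46.9.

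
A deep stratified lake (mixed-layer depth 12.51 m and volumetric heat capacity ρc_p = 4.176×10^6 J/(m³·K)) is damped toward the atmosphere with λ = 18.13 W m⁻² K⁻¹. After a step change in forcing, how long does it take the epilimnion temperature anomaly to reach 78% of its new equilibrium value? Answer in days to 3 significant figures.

50.5 days

Areal heat capacity C = ρc_p × D = 4.176×10^6 × 12.51 = 5.22×10^7 J m⁻² K⁻¹.
τ = C / λ = 5.22×10^7 / 18.13 = 2.88×10^6 s.
Fraction reached: 1 − e^(−t/τ) = 0.78 ⇒ t = −τ ln(1 − 0.78) = τ × 1.51.
t = 4.36×10^6 s = 50.5 days.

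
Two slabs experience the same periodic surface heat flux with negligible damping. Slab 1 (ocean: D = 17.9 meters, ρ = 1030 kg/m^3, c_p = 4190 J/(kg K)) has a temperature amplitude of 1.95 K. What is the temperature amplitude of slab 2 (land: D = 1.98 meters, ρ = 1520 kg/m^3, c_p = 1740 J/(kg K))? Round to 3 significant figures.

28.8 K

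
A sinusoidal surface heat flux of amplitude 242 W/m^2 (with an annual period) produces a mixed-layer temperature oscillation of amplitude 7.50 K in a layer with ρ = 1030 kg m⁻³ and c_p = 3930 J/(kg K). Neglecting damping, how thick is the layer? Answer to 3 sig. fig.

40.0 m

ω = 2π / 3.15×10^7 s = 1.99×10^-7 s⁻¹.
Required C = F₀ / (A ω) = 242 / (7.50 × 1.99×10^-7) = 1.62×10^8 J/(m²·K).
D = C / (ρ c_p) = 1.62×10^8 / (1030 × 3930) = 40.0 m.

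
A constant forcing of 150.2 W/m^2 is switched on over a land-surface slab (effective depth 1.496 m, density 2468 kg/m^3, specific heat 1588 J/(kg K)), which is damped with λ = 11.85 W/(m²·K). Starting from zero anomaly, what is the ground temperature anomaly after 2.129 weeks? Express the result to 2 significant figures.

Areal heat capacity C = ρ c_p D = 2468 × 1588 × 1.496 = 5.86×10^6 J m⁻² K⁻¹.
τ = C / λ = 5.86×10^6 / 11.85 = 4.95×10^5 s.
Equilibrium anomaly ΔT_eq = F / λ = 150.2 / 11.85 = 12.7 K.
t = 2.129 weeks = 1.29×10^6 s, so t/τ = 2.60.
ΔT(t) = ΔT_eq (1 − e^(−t/τ)) = 12.7 × (1 − e^−2.60) = 11.7 K.

12 K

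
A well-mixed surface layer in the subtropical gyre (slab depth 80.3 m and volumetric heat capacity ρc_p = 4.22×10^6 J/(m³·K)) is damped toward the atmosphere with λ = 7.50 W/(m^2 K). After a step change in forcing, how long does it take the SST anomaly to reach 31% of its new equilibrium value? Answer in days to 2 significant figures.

190 days

Areal heat capacity C = ρc_p × D = 4.22×10^6 × 80.3 = 3.39×10^8 J/(m²·K).
τ = C / λ = 3.39×10^8 / 7.50 = 4.52×10^7 s.
Fraction reached: 1 − e^(−t/τ) = 0.31 ⇒ t = −τ ln(1 − 0.31) = τ × 0.371.
t = 1.68×10^7 s = 194 days.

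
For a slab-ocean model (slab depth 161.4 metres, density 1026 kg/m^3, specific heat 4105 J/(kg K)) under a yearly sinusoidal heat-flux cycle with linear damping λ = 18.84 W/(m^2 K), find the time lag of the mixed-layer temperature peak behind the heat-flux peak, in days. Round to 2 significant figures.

83 days

Areal heat capacity C = ρ c_p D = 1026 × 4105 × 161.4 = 6.80×10^8 J/(m²·K).
ω = 2π / 3.15×10^7 s = 1.99×10^-7 s⁻¹.
Phase lag φ = arctan(Cω/λ) = arctan(135/18.84) = 1.43 rad.
Time lag = φ / ω = 1.43 / 1.99×10^-7 = 7.19×10^6 s = 83.2 days.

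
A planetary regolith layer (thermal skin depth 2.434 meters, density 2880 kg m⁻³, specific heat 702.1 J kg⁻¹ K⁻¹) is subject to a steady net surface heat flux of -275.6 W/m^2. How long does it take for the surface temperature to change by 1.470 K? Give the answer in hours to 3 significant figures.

7.29 hours

Areal heat capacity C = ρ c_p D = 2880 × 702.1 × 2.434 = 4.92×10^6 J m⁻² K⁻¹.
Time required: Δt = C ΔT / F = 4.92×10^6 × -1.470 / -275.6 = 26300 s.
In hours: 26300 s / (3600 s/hour) = 7.29 hours.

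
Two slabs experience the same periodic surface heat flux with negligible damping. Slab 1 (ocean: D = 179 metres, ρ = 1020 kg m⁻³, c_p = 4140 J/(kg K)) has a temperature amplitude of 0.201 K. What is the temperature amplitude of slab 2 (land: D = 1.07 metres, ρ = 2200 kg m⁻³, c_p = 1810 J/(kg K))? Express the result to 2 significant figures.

C_ocean = 7.56×10^8 J/(m²·K); C_land = 4.26×10^6 J/(m²·K).
A ∝ 1/C ⇒ A_land = A_ocean × C_ocean/C_land = 0.201 × 177 = 35.7 K.

36 K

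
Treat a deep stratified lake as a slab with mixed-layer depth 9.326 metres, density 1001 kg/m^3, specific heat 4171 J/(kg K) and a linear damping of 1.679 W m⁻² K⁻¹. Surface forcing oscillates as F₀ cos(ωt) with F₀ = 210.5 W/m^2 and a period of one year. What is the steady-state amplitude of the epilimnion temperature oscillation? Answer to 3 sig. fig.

Areal heat capacity C = ρ c_p D = 1001 × 4171 × 9.326 = 3.89×10^7 J/(m^2 K).
Angular frequency ω = 2π / T = 2π / 3.15×10^7 s = 1.99×10^-7 s⁻¹.
√((Cω)² + λ²) = √((7.76)² + 1.679²) = 7.94 W/(m²·K).
Amplitude A = F₀ / √((Cω)²+λ²) = 210.5 / 7.94 = 26.5 K.

26.5 K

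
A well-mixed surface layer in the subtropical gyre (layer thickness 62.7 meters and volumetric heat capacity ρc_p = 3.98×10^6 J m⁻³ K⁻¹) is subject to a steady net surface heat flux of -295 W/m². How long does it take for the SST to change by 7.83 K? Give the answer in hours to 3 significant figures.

1840 hours

Areal heat capacity C = ρc_p × D = 3.98×10^6 × 62.7 = 2.50×10^8 J m⁻² K⁻¹.
Time required: Δt = C ΔT / F = 2.50×10^8 × -7.83 / -295 = 6.62×10^6 s.
In hours: 6.62×10^6 s / (3600 s/hour) = 1840 hours.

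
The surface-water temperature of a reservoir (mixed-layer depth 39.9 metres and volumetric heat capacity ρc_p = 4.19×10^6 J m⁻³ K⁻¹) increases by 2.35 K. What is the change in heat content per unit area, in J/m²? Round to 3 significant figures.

3.93×10^8

Areal heat capacity C = ρc_p × D = 4.19×10^6 × 39.9 = 1.67×10^8 J/(m²·K).
ΔQ = C ΔT = 1.67×10^8 × 2.35 = 3.93×10^8 J/m².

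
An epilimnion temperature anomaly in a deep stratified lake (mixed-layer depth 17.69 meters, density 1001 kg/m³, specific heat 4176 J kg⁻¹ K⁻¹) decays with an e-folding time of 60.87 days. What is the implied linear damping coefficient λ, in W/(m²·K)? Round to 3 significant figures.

14.1

Areal heat capacity C = ρ c_p D = 1001 × 4176 × 17.69 = 7.39×10^7 J m⁻² K⁻¹.
τ = 60.87 days = 5.26×10^6 s.
λ = C / τ = 7.39×10^7 / 5.26×10^6 = 14.1 W/(m²·K).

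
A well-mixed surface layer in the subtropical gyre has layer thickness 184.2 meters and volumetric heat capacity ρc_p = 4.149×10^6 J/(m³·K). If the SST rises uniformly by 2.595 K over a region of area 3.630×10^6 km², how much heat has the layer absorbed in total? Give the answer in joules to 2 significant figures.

Areal heat capacity C = ρc_p × D = 4.149×10^6 × 184.2 = 7.64×10^8 J/(m^2 K).
Heat per unit area: q = C ΔT = 7.64×10^8 × 2.595 = 1.98×10^9 J/m².
Total heat: Q = q × A = 1.98×10^9 × (3.630×10^6 × 10⁶ m²) = 7.20×10^21 J.

7.2×10^21 J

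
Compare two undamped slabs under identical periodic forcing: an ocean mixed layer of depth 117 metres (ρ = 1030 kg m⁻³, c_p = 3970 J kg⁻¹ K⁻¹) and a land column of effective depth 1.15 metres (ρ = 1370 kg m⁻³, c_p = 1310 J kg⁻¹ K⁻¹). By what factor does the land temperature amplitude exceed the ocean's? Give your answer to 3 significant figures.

C_ocean = 1030 × 3970 × 117 = 4.78×10^8 J/(m²·K).
C_land = 1370 × 1310 × 1.15 = 2.06×10^6 J/(m²·K).
Undamped amplitude ∝ 1/C, so A_land/A_ocean = C_ocean/C_land = 232.

232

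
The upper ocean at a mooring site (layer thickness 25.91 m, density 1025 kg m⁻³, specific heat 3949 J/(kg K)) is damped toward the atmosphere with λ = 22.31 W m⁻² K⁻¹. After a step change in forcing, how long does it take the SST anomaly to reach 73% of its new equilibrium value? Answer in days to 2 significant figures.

71 days

Areal heat capacity C = ρ c_p D = 1025 × 3949 × 25.91 = 1.05×10^8 J/(m^2 K).
τ = C / λ = 1.05×10^8 / 22.31 = 4.70×10^6 s.
Fraction reached: 1 − e^(−t/τ) = 0.73 ⇒ t = −τ ln(1 − 0.73) = τ × 1.31.
t = 6.16×10^6 s = 71.2 days.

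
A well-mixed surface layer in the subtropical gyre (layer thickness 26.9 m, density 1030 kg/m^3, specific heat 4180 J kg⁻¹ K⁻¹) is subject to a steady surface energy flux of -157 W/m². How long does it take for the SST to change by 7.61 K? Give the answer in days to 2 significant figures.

65 days

Areal heat capacity C = ρ c_p D = 1030 × 4180 × 26.9 = 1.16×10^8 J m⁻² K⁻¹.
Time required: Δt = C ΔT / F = 1.16×10^8 × -7.61 / -157 = 5.61×10^6 s.
In days: 5.61×10^6 s / (86400 s/day) = 65.0 days.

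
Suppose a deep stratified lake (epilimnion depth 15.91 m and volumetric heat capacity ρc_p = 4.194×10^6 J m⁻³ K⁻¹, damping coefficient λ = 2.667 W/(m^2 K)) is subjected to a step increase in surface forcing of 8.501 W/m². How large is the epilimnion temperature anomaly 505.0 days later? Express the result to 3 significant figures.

Areal heat capacity C = ρc_p × D = 4.194×10^6 × 15.91 = 6.67×10^7 J m⁻² K⁻¹.
τ = C / λ = 6.67×10^7 / 2.667 = 2.50×10^7 s.
Equilibrium anomaly ΔT_eq = F / λ = 8.501 / 2.667 = 3.19 K.
t = 505.0 days = 4.36×10^7 s, so t/τ = 1.74.
ΔT(t) = ΔT_eq (1 − e^(−t/τ)) = 3.19 × (1 − e^−1.74) = 2.63 K.

2.63 K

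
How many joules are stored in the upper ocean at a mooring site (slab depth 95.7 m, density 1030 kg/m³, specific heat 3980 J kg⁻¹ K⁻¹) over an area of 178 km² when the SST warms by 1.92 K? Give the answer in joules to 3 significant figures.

1.34×10^17 J

Areal heat capacity C = ρ c_p D = 1030 × 3980 × 95.7 = 3.92×10^8 J/(m²·K).
Heat per unit area: q = C ΔT = 3.92×10^8 × 1.92 = 7.53×10^8 J/m².
Total heat: Q = q × A = 7.53×10^8 × (178 × 10⁶ m²) = 1.34×10^17 J.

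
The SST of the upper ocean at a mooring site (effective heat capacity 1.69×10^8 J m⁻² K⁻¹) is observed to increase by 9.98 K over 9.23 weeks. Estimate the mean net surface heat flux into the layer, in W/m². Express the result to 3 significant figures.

302

Areal heat capacity C = 1.69×10^8 J m⁻² K⁻¹ (given).
Required heat per unit area: Q = C ΔT = 1.69×10^8 × 9.98 = 1.69×10^9 J/m².
Flux F = Q / Δt = 1.69×10^9 / 5.58×10^6 s = 302 W/m².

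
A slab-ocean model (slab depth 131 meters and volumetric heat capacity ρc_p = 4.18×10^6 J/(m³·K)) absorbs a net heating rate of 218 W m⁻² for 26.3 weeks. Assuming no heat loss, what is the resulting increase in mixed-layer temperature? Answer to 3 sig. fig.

Areal heat capacity C = ρc_p × D = 4.18×10^6 × 131 = 5.48×10^8 J/(m²·K).
Net heat input Q = F Δt = 218 × (26.3 weeks × 6.048×10^5 s/week) = 3.47×10^9 J/m².
ΔT = Q / C = 3.47×10^9 / 5.48×10^8 = 6.33 K.

6.33 K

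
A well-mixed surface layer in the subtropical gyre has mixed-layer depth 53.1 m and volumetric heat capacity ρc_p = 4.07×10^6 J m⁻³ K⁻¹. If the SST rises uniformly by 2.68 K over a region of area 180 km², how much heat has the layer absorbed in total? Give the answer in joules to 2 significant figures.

Areal heat capacity C = ρc_p × D = 4.07×10^6 × 53.1 = 2.16×10^8 J/(m^2 K).
Heat per unit area: q = C ΔT = 2.16×10^8 × 2.68 = 5.79×10^8 J/m².
Total heat: Q = q × A = 5.79×10^8 × (180 × 10⁶ m²) = 1.04×10^17 J.

1.0×10^17 J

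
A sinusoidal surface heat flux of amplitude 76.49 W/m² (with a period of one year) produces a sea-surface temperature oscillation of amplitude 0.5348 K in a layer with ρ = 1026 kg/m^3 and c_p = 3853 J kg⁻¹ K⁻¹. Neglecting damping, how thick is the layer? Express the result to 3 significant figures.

ω = 2π / 3.15×10^7 s = 1.99×10^-7 s⁻¹.
Required C = F₀ / (A ω) = 76.49 / (0.5348 × 1.99×10^-7) = 7.18×10^8 J/(m²·K).
D = C / (ρ c_p) = 7.18×10^8 / (1026 × 3853) = 182 m.

182 m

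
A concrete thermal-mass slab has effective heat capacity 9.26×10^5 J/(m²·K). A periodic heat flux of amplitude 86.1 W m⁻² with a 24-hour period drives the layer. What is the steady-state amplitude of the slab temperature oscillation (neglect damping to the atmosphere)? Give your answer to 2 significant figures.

1.3 K

Areal heat capacity C = 9.26×10^5 J/(m²·K) (given).
Angular frequency ω = 2π / T = 2π / 86400 s = 7.27×10^-5 s⁻¹.
Cω = 9.26×10^5 × 7.27×10^-5 = 67.3 W/(m²·K).
Amplitude A = F₀ / (Cω) = 86.1 / 67.3 = 1.28 K.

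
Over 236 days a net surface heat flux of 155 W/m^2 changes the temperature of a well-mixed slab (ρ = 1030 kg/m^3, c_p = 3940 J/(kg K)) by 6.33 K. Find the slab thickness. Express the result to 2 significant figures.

120 m

Heat input Q = F Δt = 155 × 2.04×10^7 s = 3.16×10^9 J/m².
Required areal heat capacity C = Q / ΔT = 4.99×10^8 J/(m²·K).
Depth D = C / (ρ c_p) = 4.99×10^8 / (1030 × 3940) = 123 m.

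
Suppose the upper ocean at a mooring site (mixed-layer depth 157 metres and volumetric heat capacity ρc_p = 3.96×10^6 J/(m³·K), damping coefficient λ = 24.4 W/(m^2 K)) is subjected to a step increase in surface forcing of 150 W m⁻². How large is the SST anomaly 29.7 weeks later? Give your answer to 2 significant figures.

3.1 K

Areal heat capacity C = ρc_p × D = 3.96×10^6 × 157 = 6.22×10^8 J/(m²·K).
τ = C / λ = 6.22×10^8 / 24.4 = 2.55×10^7 s.
Equilibrium anomaly ΔT_eq = F / λ = 150 / 24.4 = 6.15 K.
t = 29.7 weeks = 1.80×10^7 s, so t/τ = 0.705.
ΔT(t) = ΔT_eq (1 − e^(−t/τ)) = 6.15 × (1 − e^−0.705) = 3.11 K.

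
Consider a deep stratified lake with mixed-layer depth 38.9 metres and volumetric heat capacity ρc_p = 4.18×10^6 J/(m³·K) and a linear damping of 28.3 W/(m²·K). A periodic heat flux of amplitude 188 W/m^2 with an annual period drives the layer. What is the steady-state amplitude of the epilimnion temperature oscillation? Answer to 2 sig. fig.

Areal heat capacity C = ρc_p × D = 4.18×10^6 × 38.9 = 1.63×10^8 J/(m^2 K).
Angular frequency ω = 2π / T = 2π / 3.15×10^7 s = 1.99×10^-7 s⁻¹.
√((Cω)² + λ²) = √((32.4)² + 28.3²) = 43.0 W/(m²·K).
Amplitude A = F₀ / √((Cω)²+λ²) = 188 / 43.0 = 4.37 K.

4.4 K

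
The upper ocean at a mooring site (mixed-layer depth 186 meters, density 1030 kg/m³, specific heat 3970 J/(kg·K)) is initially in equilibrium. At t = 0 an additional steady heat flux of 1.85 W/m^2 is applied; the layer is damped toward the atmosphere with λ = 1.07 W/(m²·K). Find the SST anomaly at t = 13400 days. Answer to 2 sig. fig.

Areal heat capacity C = ρ c_p D = 1030 × 3970 × 186 = 7.61×10^8 J/(m²·K).
τ = C / λ = 7.61×10^8 / 1.07 = 7.11×10^8 s.
Equilibrium anomaly ΔT_eq = F / λ = 1.85 / 1.07 = 1.73 K.
t = 13400 days = 1.16×10^9 s, so t/τ = 1.63.
ΔT(t) = ΔT_eq (1 − e^(−t/τ)) = 1.73 × (1 − e^−1.63) = 1.39 K.

1.4 K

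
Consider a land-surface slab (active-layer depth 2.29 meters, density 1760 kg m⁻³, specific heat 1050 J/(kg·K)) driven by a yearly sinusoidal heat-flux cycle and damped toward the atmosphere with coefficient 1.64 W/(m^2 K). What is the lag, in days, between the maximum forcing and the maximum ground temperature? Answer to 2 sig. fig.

28 days

Areal heat capacity C = ρ c_p D = 1760 × 1050 × 2.29 = 4.23×10^6 J/(m^2 K).
ω = 2π / 3.15×10^7 s = 1.99×10^-7 s⁻¹.
Phase lag φ = arctan(Cω/λ) = arctan(0.843/1.64) = 0.475 rad.
Time lag = φ / ω = 0.475 / 1.99×10^-7 = 2.38×10^6 s = 27.6 days.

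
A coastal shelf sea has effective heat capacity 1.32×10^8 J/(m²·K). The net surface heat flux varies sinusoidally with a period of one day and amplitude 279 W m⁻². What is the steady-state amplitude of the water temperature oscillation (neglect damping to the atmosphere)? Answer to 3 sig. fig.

0.0291 K

Areal heat capacity C = 1.32×10^8 J/(m²·K) (given).
Angular frequency ω = 2π / T = 2π / 86400 s = 7.27×10^-5 s⁻¹.
Cω = 1.32×10^8 × 7.27×10^-5 = 9600 W/(m²·K).
Amplitude A = F₀ / (Cω) = 279 / 9600 = 0.0291 K.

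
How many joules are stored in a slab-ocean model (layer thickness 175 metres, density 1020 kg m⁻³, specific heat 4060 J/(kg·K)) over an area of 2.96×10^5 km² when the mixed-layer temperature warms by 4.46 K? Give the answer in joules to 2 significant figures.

9.6×10^20 J

Areal heat capacity C = ρ c_p D = 1020 × 4060 × 175 = 7.25×10^8 J/(m^2 K).
Heat per unit area: q = C ΔT = 7.25×10^8 × 4.46 = 3.23×10^9 J/m².
Total heat: Q = q × A = 3.23×10^9 × (2.96×10^5 × 10⁶ m²) = 9.57×10^20 J.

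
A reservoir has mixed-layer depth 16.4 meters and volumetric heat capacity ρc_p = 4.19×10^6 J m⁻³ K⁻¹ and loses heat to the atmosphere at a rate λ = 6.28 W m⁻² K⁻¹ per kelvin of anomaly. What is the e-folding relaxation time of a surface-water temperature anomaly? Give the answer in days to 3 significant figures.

127 days

Areal heat capacity C = ρc_p × D = 4.19×10^6 × 16.4 = 6.87×10^7 J/(m²·K).
Relaxation time τ = C / λ = 6.87×10^7 / 6.28 = 1.09×10^7 s.
In days: 1.09×10^7 s / (86400 s/day) = 127 days.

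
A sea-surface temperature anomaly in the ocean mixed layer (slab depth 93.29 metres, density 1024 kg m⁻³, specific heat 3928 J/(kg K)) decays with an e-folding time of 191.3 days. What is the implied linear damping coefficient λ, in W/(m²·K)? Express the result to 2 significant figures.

Areal heat capacity C = ρ c_p D = 1024 × 3928 × 93.29 = 3.75×10^8 J/(m²·K).
τ = 191.3 days = 1.65×10^7 s.
λ = C / τ = 3.75×10^8 / 1.65×10^7 = 22.7 W/(m²·K).

23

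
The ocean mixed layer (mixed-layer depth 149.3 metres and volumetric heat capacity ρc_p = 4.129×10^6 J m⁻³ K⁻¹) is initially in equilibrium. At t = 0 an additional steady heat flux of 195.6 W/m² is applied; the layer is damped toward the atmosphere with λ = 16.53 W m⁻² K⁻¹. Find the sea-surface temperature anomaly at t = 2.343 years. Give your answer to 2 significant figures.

10 K

Areal heat capacity C = ρc_p × D = 4.129×10^6 × 149.3 = 6.16×10^8 J/(m^2 K).
τ = C / λ = 6.16×10^8 / 16.53 = 3.73×10^7 s.
Equilibrium anomaly ΔT_eq = F / λ = 195.6 / 16.53 = 11.8 K.
t = 2.343 years = 7.39×10^7 s, so t/τ = 1.98.
ΔT(t) = ΔT_eq (1 − e^(−t/τ)) = 11.8 × (1 − e^−1.98) = 10.2 K.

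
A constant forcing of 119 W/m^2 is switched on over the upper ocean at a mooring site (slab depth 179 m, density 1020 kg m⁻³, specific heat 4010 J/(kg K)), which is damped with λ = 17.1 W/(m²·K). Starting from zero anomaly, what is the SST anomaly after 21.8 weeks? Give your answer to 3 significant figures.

Areal heat capacity C = ρ c_p D = 1020 × 4010 × 179 = 7.32×10^8 J/(m^2 K).
τ = C / λ = 7.32×10^8 / 17.1 = 4.28×10^7 s.
Equilibrium anomaly ΔT_eq = F / λ = 119 / 17.1 = 6.96 K.
t = 21.8 weeks = 1.32×10^7 s, so t/τ = 0.308.
ΔT(t) = ΔT_eq (1 − e^(−t/τ)) = 6.96 × (1 − e^−0.308) = 1.84 K.

1.84 K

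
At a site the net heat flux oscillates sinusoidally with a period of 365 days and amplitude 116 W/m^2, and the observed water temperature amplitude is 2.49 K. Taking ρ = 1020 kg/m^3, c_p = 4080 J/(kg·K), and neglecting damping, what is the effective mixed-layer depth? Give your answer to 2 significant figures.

56 m

ω = 2π / 3.15×10^7 s = 1.99×10^-7 s⁻¹.
Required C = F₀ / (A ω) = 116 / (2.49 × 1.99×10^-7) = 2.34×10^8 J/(m²·K).
D = C / (ρ c_p) = 2.34×10^8 / (1020 × 4080) = 56.2 m.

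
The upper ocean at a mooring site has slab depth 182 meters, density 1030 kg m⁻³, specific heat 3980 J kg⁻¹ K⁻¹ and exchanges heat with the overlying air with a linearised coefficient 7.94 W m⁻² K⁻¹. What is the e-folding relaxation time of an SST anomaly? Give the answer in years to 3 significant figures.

Areal heat capacity C = ρ c_p D = 1030 × 3980 × 182 = 7.46×10^8 J/(m²·K).
Relaxation time τ = C / λ = 7.46×10^8 / 7.94 = 9.40×10^7 s.
In years: 9.40×10^7 s / (3.156×10^7 s/year) = 2.98 years.

2.98 years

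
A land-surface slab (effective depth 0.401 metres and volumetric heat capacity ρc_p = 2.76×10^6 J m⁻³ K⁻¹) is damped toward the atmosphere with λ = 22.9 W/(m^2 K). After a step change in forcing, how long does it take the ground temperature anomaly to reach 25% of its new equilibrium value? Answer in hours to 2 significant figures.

3.9 hours

Areal heat capacity C = ρc_p × D = 2.76×10^6 × 0.401 = 1.11×10^6 J m⁻² K⁻¹.
τ = C / λ = 1.11×10^6 / 22.9 = 48300 s.
Fraction reached: 1 − e^(−t/τ) = 0.25 ⇒ t = −τ ln(1 − 0.25) = τ × 0.288.
t = 13900 s = 3.86 hours.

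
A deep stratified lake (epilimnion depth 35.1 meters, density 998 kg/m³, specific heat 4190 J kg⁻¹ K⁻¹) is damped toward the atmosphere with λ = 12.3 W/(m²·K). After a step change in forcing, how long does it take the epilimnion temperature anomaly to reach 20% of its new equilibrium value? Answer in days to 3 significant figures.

30.8 days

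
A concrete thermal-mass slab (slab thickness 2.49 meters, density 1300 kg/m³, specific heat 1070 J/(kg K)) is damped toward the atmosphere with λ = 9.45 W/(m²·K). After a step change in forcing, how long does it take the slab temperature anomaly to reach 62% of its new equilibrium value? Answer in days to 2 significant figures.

4.1 days

Areal heat capacity C = ρ c_p D = 1300 × 1070 × 2.49 = 3.46×10^6 J m⁻² K⁻¹.
τ = C / λ = 3.46×10^6 / 9.45 = 3.67×10^5 s.
Fraction reached: 1 − e^(−t/τ) = 0.62 ⇒ t = −τ ln(1 − 0.62) = τ × 0.968.
t = 3.55×10^5 s = 4.10 days.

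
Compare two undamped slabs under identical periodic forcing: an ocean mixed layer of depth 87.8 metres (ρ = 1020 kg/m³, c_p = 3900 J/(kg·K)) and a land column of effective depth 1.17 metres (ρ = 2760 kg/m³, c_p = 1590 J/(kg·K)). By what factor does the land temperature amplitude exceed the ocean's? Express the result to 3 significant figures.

C_ocean = 1020 × 3900 × 87.8 = 3.49×10^8 J/(m²·K).
C_land = 2760 × 1590 × 1.17 = 5.13×10^6 J/(m²·K).
Undamped amplitude ∝ 1/C, so A_land/A_ocean = C_ocean/C_land = 68.0.

68.0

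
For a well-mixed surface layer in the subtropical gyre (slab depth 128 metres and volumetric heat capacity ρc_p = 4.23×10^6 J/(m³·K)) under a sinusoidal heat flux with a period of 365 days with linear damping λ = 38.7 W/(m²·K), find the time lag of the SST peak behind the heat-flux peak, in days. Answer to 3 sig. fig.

Areal heat capacity C = ρc_p × D = 4.23×10^6 × 128 = 5.41×10^8 J m⁻² K⁻¹.
ω = 2π / 3.15×10^7 s = 1.99×10^-7 s⁻¹.
Phase lag φ = arctan(Cω/λ) = arctan(108/38.7) = 1.23 rad.
Time lag = φ / ω = 1.23 / 1.99×10^-7 = 6.16×10^6 s = 71.2 days.

71.2 days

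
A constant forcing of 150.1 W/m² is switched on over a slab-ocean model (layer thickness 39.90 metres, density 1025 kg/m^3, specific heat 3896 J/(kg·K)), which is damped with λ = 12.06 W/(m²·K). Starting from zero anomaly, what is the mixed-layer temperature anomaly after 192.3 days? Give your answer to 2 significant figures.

Areal heat capacity C = ρ c_p D = 1025 × 3896 × 39.90 = 1.59×10^8 J m⁻² K⁻¹.
τ = C / λ = 1.59×10^8 / 12.06 = 1.32×10^7 s.
Equilibrium anomaly ΔT_eq = F / λ = 150.1 / 12.06 = 12.4 K.
t = 192.3 days = 1.66×10^7 s, so t/τ = 1.26.
ΔT(t) = ΔT_eq (1 − e^(−t/τ)) = 12.4 × (1 − e^−1.26) = 8.91 K.

8.9 K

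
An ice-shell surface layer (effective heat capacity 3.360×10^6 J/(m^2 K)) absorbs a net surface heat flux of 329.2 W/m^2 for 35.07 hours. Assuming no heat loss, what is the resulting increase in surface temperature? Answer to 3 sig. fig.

12.4 K

Areal heat capacity C = 3.360×10^6 J/(m^2 K) (given).
Net heat input Q = F Δt = 329.2 × (35.07 hours × 3600 s/hour) = 4.16×10^7 J/m².
ΔT = Q / C = 4.16×10^7 / 3.36×10^6 = 12.4 K.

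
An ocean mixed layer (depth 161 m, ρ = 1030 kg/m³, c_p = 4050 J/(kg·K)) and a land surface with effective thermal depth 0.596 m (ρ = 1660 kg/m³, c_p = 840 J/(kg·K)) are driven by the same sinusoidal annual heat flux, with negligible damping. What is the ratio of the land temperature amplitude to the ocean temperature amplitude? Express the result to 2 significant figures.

810

C_ocean = 1030 × 4050 × 161 = 6.72×10^8 J/(m²·K).
C_land = 1660 × 840 × 0.596 = 8.31×10^5 J/(m²·K).
Undamped amplitude ∝ 1/C, so A_land/A_ocean = C_ocean/C_land = 808.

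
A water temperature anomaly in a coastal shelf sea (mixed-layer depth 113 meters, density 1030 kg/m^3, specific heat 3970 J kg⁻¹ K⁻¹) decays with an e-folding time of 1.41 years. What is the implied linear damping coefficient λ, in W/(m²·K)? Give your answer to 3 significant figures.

10.4

Areal heat capacity C = ρ c_p D = 1030 × 3970 × 113 = 4.62×10^8 J m⁻² K⁻¹.
τ = 1.41 years = 4.45×10^7 s.
λ = C / τ = 4.62×10^8 / 4.45×10^7 = 10.4 W/(m²·K).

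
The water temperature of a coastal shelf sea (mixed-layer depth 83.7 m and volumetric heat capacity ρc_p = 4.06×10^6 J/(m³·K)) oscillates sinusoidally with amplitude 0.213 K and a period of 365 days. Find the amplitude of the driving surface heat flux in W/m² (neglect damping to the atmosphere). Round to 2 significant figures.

14

Areal heat capacity C = ρc_p × D = 4.06×10^6 × 83.7 = 3.40×10^8 J/(m^2 K).
ω = 2π / 3.15×10^7 s = 1.99×10^-7 s⁻¹.
Cω = 3.40×10^8 × 1.99×10^-7 = 67.7 W/(m²·K).
F₀ = A × Cω = 0.213 × 67.7 = 14.4 W/m².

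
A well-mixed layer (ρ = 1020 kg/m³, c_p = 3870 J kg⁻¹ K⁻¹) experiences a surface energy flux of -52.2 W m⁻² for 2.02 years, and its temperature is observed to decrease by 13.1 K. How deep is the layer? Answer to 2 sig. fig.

Heat input Q = F Δt = -52.2 × 6.37×10^7 s = -3.33×10^9 J/m².
Required areal heat capacity C = Q / ΔT = 2.54×10^8 J/(m²·K).
Depth D = C / (ρ c_p) = 2.54×10^8 / (1020 × 3870) = 64.3 m.

64 m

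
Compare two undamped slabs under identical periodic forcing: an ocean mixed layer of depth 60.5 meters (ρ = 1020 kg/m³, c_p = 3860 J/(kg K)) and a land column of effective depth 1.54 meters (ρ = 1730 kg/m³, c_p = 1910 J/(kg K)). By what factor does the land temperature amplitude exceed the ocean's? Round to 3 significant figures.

46.8

C_ocean = 1020 × 3860 × 60.5 = 2.38×10^8 J/(m²·K).
C_land = 1730 × 1910 × 1.54 = 5.09×10^6 J/(m²·K).
Undamped amplitude ∝ 1/C, so A_land/A_ocean = C_ocean/C_land = 46.8.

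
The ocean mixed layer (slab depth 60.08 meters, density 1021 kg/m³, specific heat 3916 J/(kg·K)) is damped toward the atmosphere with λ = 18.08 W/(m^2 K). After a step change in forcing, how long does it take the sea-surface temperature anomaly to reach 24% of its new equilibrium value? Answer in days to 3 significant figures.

42.2 days

Areal heat capacity C = ρ c_p D = 1021 × 3916 × 60.08 = 2.40×10^8 J/(m^2 K).
τ = C / λ = 2.40×10^8 / 18.08 = 1.33×10^7 s.
Fraction reached: 1 − e^(−t/τ) = 0.24 ⇒ t = −τ ln(1 − 0.24) = τ × 0.274.
t = 3.65×10^6 s = 42.2 days.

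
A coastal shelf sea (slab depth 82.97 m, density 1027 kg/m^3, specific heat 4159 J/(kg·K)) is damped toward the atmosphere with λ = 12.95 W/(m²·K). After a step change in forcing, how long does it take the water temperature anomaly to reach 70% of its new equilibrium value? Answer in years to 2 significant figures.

Areal heat capacity C = ρ c_p D = 1027 × 4159 × 82.97 = 3.54×10^8 J m⁻² K⁻¹.
τ = C / λ = 3.54×10^8 / 12.95 = 2.74×10^7 s.
Fraction reached: 1 − e^(−t/τ) = 0.70 ⇒ t = −τ ln(1 − 0.70) = τ × 1.20.
t = 3.29×10^7 s = 1.04 years.

1.0 years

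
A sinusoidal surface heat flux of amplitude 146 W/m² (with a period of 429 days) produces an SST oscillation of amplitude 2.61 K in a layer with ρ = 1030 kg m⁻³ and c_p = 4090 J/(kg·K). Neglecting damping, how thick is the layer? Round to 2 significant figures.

ω = 2π / 3.71×10^7 s = 1.70×10^-7 s⁻¹.
Required C = F₀ / (A ω) = 146 / (2.61 × 1.70×10^-7) = 3.30×10^8 J/(m²·K).
D = C / (ρ c_p) = 3.30×10^8 / (1030 × 4090) = 78.3 m.

78 m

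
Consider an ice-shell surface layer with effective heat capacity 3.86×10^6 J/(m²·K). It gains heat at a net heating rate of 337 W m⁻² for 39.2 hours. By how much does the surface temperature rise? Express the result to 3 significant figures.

12.3 K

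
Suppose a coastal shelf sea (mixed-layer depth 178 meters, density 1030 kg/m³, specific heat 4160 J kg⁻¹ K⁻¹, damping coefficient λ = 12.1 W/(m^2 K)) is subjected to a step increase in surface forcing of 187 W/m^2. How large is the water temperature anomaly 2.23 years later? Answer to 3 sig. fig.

10.4 K

Areal heat capacity C = ρ c_p D = 1030 × 4160 × 178 = 7.63×10^8 J m⁻² K⁻¹.
τ = C / λ = 7.63×10^8 / 12.1 = 6.30×10^7 s.
Equilibrium anomaly ΔT_eq = F / λ = 187 / 12.1 = 15.5 K.
t = 2.23 years = 7.04×10^7 s, so t/τ = 1.12.
ΔT(t) = ΔT_eq (1 − e^(−t/τ)) = 15.5 × (1 − e^−1.12) = 10.4 K.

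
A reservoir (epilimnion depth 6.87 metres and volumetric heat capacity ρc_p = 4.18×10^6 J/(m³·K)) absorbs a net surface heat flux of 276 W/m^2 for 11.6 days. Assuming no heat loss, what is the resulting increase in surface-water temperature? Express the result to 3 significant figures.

Areal heat capacity C = ρc_p × D = 4.18×10^6 × 6.87 = 2.87×10^7 J m⁻² K⁻¹.
Net heat input Q = F Δt = 276 × (11.6 days × 86400 s/day) = 2.77×10^8 J/m².
ΔT = Q / C = 2.77×10^8 / 2.87×10^7 = 9.63 K.

9.63 K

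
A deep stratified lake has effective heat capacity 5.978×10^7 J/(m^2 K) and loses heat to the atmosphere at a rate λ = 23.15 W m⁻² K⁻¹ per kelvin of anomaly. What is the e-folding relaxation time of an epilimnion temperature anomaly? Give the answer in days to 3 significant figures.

Areal heat capacity C = 5.978×10^7 J/(m^2 K) (given).
Relaxation time τ = C / λ = 5.98×10^7 / 23.15 = 2.58×10^6 s.
In days: 2.58×10^6 s / (86400 s/day) = 29.9 days.

29.9 days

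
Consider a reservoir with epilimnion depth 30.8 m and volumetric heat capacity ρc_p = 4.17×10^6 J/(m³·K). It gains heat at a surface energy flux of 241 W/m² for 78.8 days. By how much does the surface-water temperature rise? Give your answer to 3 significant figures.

Areal heat capacity C = ρc_p × D = 4.17×10^6 × 30.8 = 1.28×10^8 J m⁻² K⁻¹.
Net heat input Q = F Δt = 241 × (78.8 days × 86400 s/day) = 1.64×10^9 J/m².
ΔT = Q / C = 1.64×10^9 / 1.28×10^8 = 12.8 K.

12.8 K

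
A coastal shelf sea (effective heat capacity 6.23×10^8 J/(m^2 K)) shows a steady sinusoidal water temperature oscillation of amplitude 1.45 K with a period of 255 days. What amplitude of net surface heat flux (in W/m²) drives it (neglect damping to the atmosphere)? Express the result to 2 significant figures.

Areal heat capacity C = 6.23×10^8 J/(m^2 K) (given).
ω = 2π / 2.20×10^7 s = 2.85×10^-7 s⁻¹.
Cω = 6.23×10^8 × 2.85×10^-7 = 178 W/(m²·K).
F₀ = A × Cω = 1.45 × 178 = 258 W/m².

260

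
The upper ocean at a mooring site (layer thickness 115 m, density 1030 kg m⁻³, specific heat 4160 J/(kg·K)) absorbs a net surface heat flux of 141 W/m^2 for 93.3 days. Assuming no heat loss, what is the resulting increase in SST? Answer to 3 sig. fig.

2.31 K

Areal heat capacity C = ρ c_p D = 1030 × 4160 × 115 = 4.93×10^8 J m⁻² K⁻¹.
Net heat input Q = F Δt = 141 × (93.3 days × 86400 s/day) = 1.14×10^9 J/m².
ΔT = Q / C = 1.14×10^9 / 4.93×10^8 = 2.31 K.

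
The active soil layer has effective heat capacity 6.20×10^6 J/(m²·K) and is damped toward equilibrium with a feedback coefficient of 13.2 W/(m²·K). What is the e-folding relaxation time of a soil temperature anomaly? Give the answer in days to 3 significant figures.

5.44 days

Areal heat capacity C = 6.20×10^6 J/(m²·K) (given).
Relaxation time τ = C / λ = 6.20×10^6 / 13.2 = 4.70×10^5 s.
In days: 4.70×10^5 s / (86400 s/day) = 5.44 days.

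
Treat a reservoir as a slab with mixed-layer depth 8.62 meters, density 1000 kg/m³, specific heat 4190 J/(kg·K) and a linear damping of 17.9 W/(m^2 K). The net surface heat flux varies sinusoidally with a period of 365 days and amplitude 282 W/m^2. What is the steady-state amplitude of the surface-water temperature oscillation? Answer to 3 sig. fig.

14.6 K

Areal heat capacity C = ρ c_p D = 1000 × 4190 × 8.62 = 3.61×10^7 J/(m²·K).
Angular frequency ω = 2π / T = 2π / 3.15×10^7 s = 1.99×10^-7 s⁻¹.
√((Cω)² + λ²) = √((7.20)² + 17.9²) = 19.3 W/(m²·K).
Amplitude A = F₀ / √((Cω)²+λ²) = 282 / 19.3 = 14.6 K.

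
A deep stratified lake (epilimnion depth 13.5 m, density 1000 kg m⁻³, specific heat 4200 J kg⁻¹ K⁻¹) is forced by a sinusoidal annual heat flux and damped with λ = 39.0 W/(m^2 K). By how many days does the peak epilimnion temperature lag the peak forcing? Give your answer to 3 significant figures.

16.4 days

Areal heat capacity C = ρ c_p D = 1000 × 4200 × 13.5 = 5.67×10^7 J m⁻² K⁻¹.
ω = 2π / 3.15×10^7 s = 1.99×10^-7 s⁻¹.
Phase lag φ = arctan(Cω/λ) = arctan(11.3/39.0) = 0.282 rad.
Time lag = φ / ω = 0.282 / 1.99×10^-7 = 1.42×10^6 s = 16.4 days.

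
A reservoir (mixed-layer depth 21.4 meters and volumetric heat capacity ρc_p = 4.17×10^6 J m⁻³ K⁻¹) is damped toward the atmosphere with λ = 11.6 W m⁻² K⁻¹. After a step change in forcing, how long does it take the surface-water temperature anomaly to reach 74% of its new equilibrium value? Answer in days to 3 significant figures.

120 days

Areal heat capacity C = ρc_p × D = 4.17×10^6 × 21.4 = 8.92×10^7 J/(m²·K).
τ = C / λ = 8.92×10^7 / 11.6 = 7.69×10^6 s.
Fraction reached: 1 − e^(−t/τ) = 0.74 ⇒ t = −τ ln(1 − 0.74) = τ × 1.35.
t = 1.04×10^7 s = 120 days.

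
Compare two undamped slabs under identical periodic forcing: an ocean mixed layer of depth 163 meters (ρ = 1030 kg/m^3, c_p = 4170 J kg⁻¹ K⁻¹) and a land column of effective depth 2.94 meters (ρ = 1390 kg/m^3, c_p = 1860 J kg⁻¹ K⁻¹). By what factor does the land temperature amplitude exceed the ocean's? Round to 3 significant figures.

C_ocean = 1030 × 4170 × 163 = 7.00×10^8 J/(m²·K).
C_land = 1390 × 1860 × 2.94 = 7.60×10^6 J/(m²·K).
Undamped amplitude ∝ 1/C, so A_land/A_ocean = C_ocean/C_land = 92.1.

92.1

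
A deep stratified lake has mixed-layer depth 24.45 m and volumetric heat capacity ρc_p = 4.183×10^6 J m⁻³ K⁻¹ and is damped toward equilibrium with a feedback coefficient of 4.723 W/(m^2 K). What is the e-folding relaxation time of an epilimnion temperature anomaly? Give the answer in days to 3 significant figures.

251 days

Areal heat capacity C = ρc_p × D = 4.183×10^6 × 24.45 = 1.02×10^8 J m⁻² K⁻¹.
Relaxation time τ = C / λ = 1.02×10^8 / 4.723 = 2.17×10^7 s.
In days: 2.17×10^7 s / (86400 s/day) = 251 days.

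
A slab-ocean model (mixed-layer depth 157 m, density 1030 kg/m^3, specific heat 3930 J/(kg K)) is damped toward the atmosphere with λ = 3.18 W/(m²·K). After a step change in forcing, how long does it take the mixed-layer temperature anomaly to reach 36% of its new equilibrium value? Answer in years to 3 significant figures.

2.83 years

Areal heat capacity C = ρ c_p D = 1030 × 3930 × 157 = 6.36×10^8 J/(m²·K).
τ = C / λ = 6.36×10^8 / 3.18 = 2.00×10^8 s.
Fraction reached: 1 − e^(−t/τ) = 0.36 ⇒ t = −τ ln(1 − 0.36) = τ × 0.446.
t = 8.92×10^7 s = 2.83 years.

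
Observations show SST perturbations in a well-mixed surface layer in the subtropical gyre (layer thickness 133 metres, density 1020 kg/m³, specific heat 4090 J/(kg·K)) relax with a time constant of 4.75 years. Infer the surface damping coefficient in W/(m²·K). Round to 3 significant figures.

Areal heat capacity C = ρ c_p D = 1020 × 4090 × 133 = 5.55×10^8 J/(m²·K).
τ = 4.75 years = 1.50×10^8 s.
λ = C / τ = 5.55×10^8 / 1.50×10^8 = 3.70 W/(m²·K).

3.70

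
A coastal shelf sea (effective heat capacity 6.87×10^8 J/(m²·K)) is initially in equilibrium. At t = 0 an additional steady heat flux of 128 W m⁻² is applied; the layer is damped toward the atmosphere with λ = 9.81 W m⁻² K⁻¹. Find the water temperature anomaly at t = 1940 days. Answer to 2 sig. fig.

Areal heat capacity C = 6.87×10^8 J/(m²·K) (given).
τ = C / λ = 6.87×10^8 / 9.81 = 7.00×10^7 s.
Equilibrium anomaly ΔT_eq = F / λ = 128 / 9.81 = 13.0 K.
t = 1940 days = 1.68×10^8 s, so t/τ = 2.39.
ΔT(t) = ΔT_eq (1 − e^(−t/τ)) = 13.0 × (1 − e^−2.39) = 11.9 K.

12 K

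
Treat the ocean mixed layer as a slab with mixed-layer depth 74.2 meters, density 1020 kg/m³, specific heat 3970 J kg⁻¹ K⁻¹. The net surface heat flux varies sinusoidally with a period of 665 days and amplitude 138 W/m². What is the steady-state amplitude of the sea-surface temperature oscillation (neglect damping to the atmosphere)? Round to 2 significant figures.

Areal heat capacity C = ρ c_p D = 1020 × 3970 × 74.2 = 3.00×10^8 J m⁻² K⁻¹.
Angular frequency ω = 2π / T = 2π / 5.75×10^7 s = 1.09×10^-7 s⁻¹.
Cω = 3.00×10^8 × 1.09×10^-7 = 32.9 W/(m²·K).
Amplitude A = F₀ / (Cω) = 138 / 32.9 = 4.20 K.

4.2 K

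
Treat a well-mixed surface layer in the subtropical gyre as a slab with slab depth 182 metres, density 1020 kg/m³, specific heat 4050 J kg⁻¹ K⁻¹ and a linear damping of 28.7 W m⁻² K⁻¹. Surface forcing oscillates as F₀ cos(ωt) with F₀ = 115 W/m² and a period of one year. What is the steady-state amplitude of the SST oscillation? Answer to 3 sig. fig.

0.754 K

Areal heat capacity C = ρ c_p D = 1020 × 4050 × 182 = 7.52×10^8 J m⁻² K⁻¹.
Angular frequency ω = 2π / T = 2π / 3.15×10^7 s = 1.99×10^-7 s⁻¹.
√((Cω)² + λ²) = √((150)² + 28.7²) = 153 W/(m²·K).
Amplitude A = F₀ / √((Cω)²+λ²) = 115 / 153 = 0.754 K.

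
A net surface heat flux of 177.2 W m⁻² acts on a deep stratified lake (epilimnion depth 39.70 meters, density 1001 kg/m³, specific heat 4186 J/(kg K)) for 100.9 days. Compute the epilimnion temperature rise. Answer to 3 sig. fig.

9.29 K

Areal heat capacity C = ρ c_p D = 1001 × 4186 × 39.70 = 1.66×10^8 J m⁻² K⁻¹.
Net heat input Q = F Δt = 177.2 × (100.9 days × 86400 s/day) = 1.54×10^9 J/m².
ΔT = Q / C = 1.54×10^9 / 1.66×10^8 = 9.29 K.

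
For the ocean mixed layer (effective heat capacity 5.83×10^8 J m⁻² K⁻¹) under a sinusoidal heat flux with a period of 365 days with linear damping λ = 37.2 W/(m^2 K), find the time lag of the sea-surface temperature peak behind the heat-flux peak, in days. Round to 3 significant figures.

Areal heat capacity C = 5.83×10^8 J m⁻² K⁻¹ (given).
ω = 2π / 3.15×10^7 s = 1.99×10^-7 s⁻¹.
Phase lag φ = arctan(Cω/λ) = arctan(116/37.2) = 1.26 rad.
Time lag = φ / ω = 1.26 / 1.99×10^-7 = 6.33×10^6 s = 73.2 days.

73.2 days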